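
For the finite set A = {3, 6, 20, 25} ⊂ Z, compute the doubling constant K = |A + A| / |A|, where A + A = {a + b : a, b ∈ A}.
K = |A + A| / |A| = 10/4 = 5/2

Enumerate A + A = {a + b : a, b ∈ A}. With |A| = 4, there are |A|^2 = 16 ordered sum pairs; collecting distinct values, A + A = {6, 9, 12, 23, 26, 28, 31, 40, 45, 50}, so |A + A| = 10. Thus K = 10/4 = 5/2. For comparison, the minimum possible |A + A| over all 4-element sets is 2·4 − 1 = 7 (so min K = 7/4), attained only by arithmetic progressions.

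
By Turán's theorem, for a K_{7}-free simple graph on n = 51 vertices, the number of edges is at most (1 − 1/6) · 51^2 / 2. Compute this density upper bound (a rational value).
Turán density bound = (5/6) · 51^2/2 = 4335/4 ≈ 1083.75

Turán's theorem: ex(n, K_{r+1}) is achieved by the complete r-partite Turán graph T(n, r) with parts as balanced as possible, and is at most (1 − 1/r) · n^2/2. For r = 6, n = 51: the density bound is (5/6) · 2601/2 = 4335/4 ≈ 1083.75. The integer-valued extremum is e(T(51, 6)) = 1083, which is strictly less than the density bound 4335/4 since 6 ∤ 51 (the parts of T(51, 6) cannot all be equal).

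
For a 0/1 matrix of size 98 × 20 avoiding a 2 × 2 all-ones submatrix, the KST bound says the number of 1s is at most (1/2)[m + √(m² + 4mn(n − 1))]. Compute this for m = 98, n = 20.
z(98, 20; 2, 2) ≤ (1/2)[98 + √(98² + 4·98·20·19)] = (1/2)[98 + √158564] = 248.1005

Kővári–Sós–Turán: let r_1, ..., r_98 be the row sums and z = Σ r_i the total number of 1s. Each pair of columns can share at most one row with both entries 1 (else a 2×2 all-ones block appears), so Σ_i C(r_i, 2) ≤ C(20, 2) = 190. By convexity Σ_i C(r_i, 2) ≥ 98·C(z/98, 2) = z(z − 98)/(2·98), giving z² − 98z − 98·20·19 ≤ 0 and hence z ≤ (1/2)[98 + √(9604 + 4·37240)] = (1/2)[98 + √158564] ≈ (1/2)(98 + 398.201) = 248.1005.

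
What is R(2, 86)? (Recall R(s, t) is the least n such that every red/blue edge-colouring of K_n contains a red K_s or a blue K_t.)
R(2, 86) = 86

R(2, k) = k for all k ≥ 2: in a 2-colouring of K_k, either some edge is red (a red K_2) or all edges are blue (a blue K_k). And K_{85} coloured all-blue has no blue K_86, so R(2, 86) > 85. Hence R(2, 86) = 86.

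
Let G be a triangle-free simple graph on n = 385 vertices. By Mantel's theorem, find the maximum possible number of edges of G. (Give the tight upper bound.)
ex(385, K_3) = ⌊385^2/4⌋ = 37056

Mantel (1907): a triangle-free graph on n vertices has at most ⌊n^2/4⌋ edges, with equality for the complete bipartite graph K_{⌊n/2⌋, ⌈n/2⌉}. For n = 385: ⌊385^2/4⌋ = ⌊148225/4⌋ = 37056. The extremal graph is K_{192, 193}, which has 192·193 = 37056 edges.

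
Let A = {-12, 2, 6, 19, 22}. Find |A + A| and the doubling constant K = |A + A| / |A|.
K = |A + A| / |A| = 15/5 = 3

Enumerate A + A = {a + b : a, b ∈ A}. With |A| = 5, there are |A|^2 = 25 ordered sum pairs; collecting distinct values, A + A = {-24, -10, -6, 4, 7, 8, 10, 12, 21, 24, 25, 28, 38, 41, 44}, so |A + A| = 15. Thus K = 15/5 = 3. For comparison, the minimum possible |A + A| over all 5-element sets is 2·5 − 1 = 9 (so min K = 9/5), attained only by arithmetic progressions.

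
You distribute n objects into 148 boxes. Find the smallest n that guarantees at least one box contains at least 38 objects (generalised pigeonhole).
n = (38 − 1)·148 + 1 = 5477

By the generalised pigeonhole principle, to guarantee some box contains ≥ r objects we need more than (r − 1) · k objects total. Threshold: n = (r − 1) · k + 1. With r = 38 and k = 148: n = 37 · 148 + 1 = 5476 + 1 = 5477. For n = 5476 = 37 · 148, we can put exactly 37 objects in every box, avoiding 38 in any single one — so 5477 is tight.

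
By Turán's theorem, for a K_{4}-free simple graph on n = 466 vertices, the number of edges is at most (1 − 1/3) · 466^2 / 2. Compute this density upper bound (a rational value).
Turán density bound = (2/3) · 466^2/2 = 217156/3 ≈ 72385.3333

Turán's theorem: ex(n, K_{r+1}) is achieved by the complete r-partite Turán graph T(n, r) with parts as balanced as possible, and is at most (1 − 1/r) · n^2/2. For r = 3, n = 466: the density bound is (2/3) · 217156/2 = 217156/3 ≈ 72385.3333. The integer-valued extremum is e(T(466, 3)) = 72385, which is strictly less than the density bound 217156/3 since 3 ∤ 466 (the parts of T(466, 3) cannot all be equal).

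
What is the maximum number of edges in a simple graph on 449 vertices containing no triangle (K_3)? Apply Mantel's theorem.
ex(449, K_3) = ⌊449^2/4⌋ = 50400

Mantel (1907): a triangle-free graph on n vertices has at most ⌊n^2/4⌋ edges, with equality for the complete bipartite graph K_{⌊n/2⌋, ⌈n/2⌉}. For n = 449: ⌊449^2/4⌋ = ⌊201601/4⌋ = 50400. The extremal graph is K_{224, 225}, which has 224·225 = 50400 edges.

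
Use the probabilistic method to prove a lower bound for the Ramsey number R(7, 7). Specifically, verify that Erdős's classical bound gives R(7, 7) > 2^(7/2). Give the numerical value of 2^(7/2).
2^(7/2) = 11.3137; so R(7, 7) > 11.3137

Colour each edge of K_n uniformly at random with red/blue. The expected number of monochromatic K_7 is C(n, 7) · 2 · 2^(−C(7,2)). If C(n, 7) · 2^(1 − C(7,2)) < 1, then with positive probability no monochromatic K_7 exists, so R(7, 7) > n. The standard estimate C(n, 7) ≤ n^7/7! shows this inequality holds whenever n ≤ 2^(7/2) (since 7! · 2^(C(7,2) − 1) > 2^(7^2/2) ≥ n^7). Hence R(7, 7) > 2^(7/2) = 11.3137.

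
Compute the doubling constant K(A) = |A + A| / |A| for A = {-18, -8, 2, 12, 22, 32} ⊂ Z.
K = |A + A| / |A| = 11/6

Enumerate A + A = {a + b : a, b ∈ A}. With |A| = 6, there are |A|^2 = 36 ordered sum pairs; collecting distinct values, A + A = {-36, -26, -16, -6, 4, 14, 24, 34, 44, 54, 64}, so |A + A| = 11. Thus K = 11/6. Here |A + A| = 2|A| − 1 = 11, the minimum possible — so K = 11/6 is minimal, which holds iff A is an arithmetic progression.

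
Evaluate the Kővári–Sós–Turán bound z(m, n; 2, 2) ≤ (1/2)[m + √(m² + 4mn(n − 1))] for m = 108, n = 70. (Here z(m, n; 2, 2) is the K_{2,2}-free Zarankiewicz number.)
z(108, 70; 2, 2) ≤ (1/2)[108 + √(108² + 4·108·70·69)] = (1/2)[108 + √2098224] = 778.2624

Kővári–Sós–Turán: let r_1, ..., r_108 be the row sums and z = Σ r_i the total number of 1s. Each pair of columns can share at most one row with both entries 1 (else a 2×2 all-ones block appears), so Σ_i C(r_i, 2) ≤ C(70, 2) = 2415. By convexity Σ_i C(r_i, 2) ≥ 108·C(z/108, 2) = z(z − 108)/(2·108), giving z² − 108z − 108·70·69 ≤ 0 and hence z ≤ (1/2)[108 + √(11664 + 4·521640)] = (1/2)[108 + √2098224] ≈ (1/2)(108 + 1448.5248) = 778.2624.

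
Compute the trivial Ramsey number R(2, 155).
R(2, 155) = 155

R(2, k) = k for all k ≥ 2: in a 2-colouring of K_k, either some edge is red (a red K_2) or all edges are blue (a blue K_k). And K_{154} coloured all-blue has no blue K_155, so R(2, 155) > 154. Hence R(2, 155) = 155.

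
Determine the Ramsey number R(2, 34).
R(2, 34) = 34

R(2, k) = k for all k ≥ 2: in a 2-colouring of K_k, either some edge is red (a red K_2) or all edges are blue (a blue K_k). And K_{33} coloured all-blue has no blue K_34, so R(2, 34) > 33. Hence R(2, 34) = 34.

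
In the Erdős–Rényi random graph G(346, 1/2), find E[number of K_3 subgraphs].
E[# K_3] = C(346, 3) · (1/2)^C(3, 2) = 6843880 / 2^3 = 855485

For each 3-subset S of vertices (there are C(346, 3) = 6843880 such S), let X_S = 1 if S induces a K_3 (all C(3, 2) = 3 edges present). Then P(X_S = 1) = (1/2)^3 = 1/8. By linearity of expectation, E[# K_3] = C(346, 3) · (1/2)^3 = 6843880 / 8 = 855485.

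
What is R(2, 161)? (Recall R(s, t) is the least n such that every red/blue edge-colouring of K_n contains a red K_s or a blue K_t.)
R(2, 161) = 161

R(2, k) = k for all k ≥ 2: in a 2-colouring of K_k, either some edge is red (a red K_2) or all edges are blue (a blue K_k). And K_{160} coloured all-blue has no blue K_161, so R(2, 161) > 160. Hence R(2, 161) = 161.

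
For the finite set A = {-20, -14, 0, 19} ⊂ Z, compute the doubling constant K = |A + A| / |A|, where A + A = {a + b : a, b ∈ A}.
K = |A + A| / |A| = 10/4 = 5/2

Enumerate A + A = {a + b : a, b ∈ A}. With |A| = 4, there are |A|^2 = 16 ordered sum pairs; collecting distinct values, A + A = {-40, -34, -28, -20, -14, -1, 0, 5, 19, 38}, so |A + A| = 10. Thus K = 10/4 = 5/2. For comparison, the minimum possible |A + A| over all 4-element sets is 2·4 − 1 = 7 (so min K = 7/4), attained only by arithmetic progressions.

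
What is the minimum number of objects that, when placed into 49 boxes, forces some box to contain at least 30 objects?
n = (30 − 1)·49 + 1 = 1422

By the generalised pigeonhole principle, to guarantee some box contains ≥ r objects we need more than (r − 1) · k objects total. Threshold: n = (r − 1) · k + 1. With r = 30 and k = 49: n = 29 · 49 + 1 = 1421 + 1 = 1422. For n = 1421 = 29 · 49, we can put exactly 29 objects in every box, avoiding 30 in any single one — so 1422 is tight.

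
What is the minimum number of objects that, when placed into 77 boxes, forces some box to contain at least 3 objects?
n = (3 − 1)·77 + 1 = 155

By the generalised pigeonhole principle, to guarantee some box contains ≥ r objects we need more than (r − 1) · k objects total. Threshold: n = (r − 1) · k + 1. With r = 3 and k = 77: n = 2 · 77 + 1 = 154 + 1 = 155. For n = 154 = 2 · 77, we can put exactly 2 objects in every box, avoiding 3 in any single one — so 155 is tight.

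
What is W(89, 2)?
W(89, 2) = 89 + 1 = 90

A 2-term AP is any pair of integers, so a monochromatic 2-AP exists iff some colour is used at least twice. With 89 colours, the colouring i ↦ i on {1, ..., 89} uses each colour once, avoiding any monochromatic pair, so W(89, 2) > 89. For {1, ..., 90}, pigeonhole forces two integers of the same colour, which form a monochromatic 2-AP. Hence W(89, 2) = 90.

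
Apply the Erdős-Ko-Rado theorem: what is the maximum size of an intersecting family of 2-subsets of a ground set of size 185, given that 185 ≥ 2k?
max |F| = C(184, 1) = 184

The Erdős-Ko-Rado theorem states: for n ≥ 2k, an intersecting family of k-subsets of an n-element set has size at most C(n − 1, k − 1), with equality for 'star' families {A ⊆ [n] : |A| = k, i ∈ A} (fix an element i). For n = 185, k = 2: C(184, 1) = 184.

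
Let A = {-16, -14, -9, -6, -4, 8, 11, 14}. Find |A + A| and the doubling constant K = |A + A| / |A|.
K = |A + A| / |A| = 30/8 = 15/4

Enumerate A + A = {a + b : a, b ∈ A}. With |A| = 8, there are |A|^2 = 64 ordered sum pairs; collecting distinct values, A + A = {-32, -30, -28, -25, -23, -22, -20, -18, -15, -13, -12, -10, -8, -6, -5, -3, -2, -1, 0, 2, 4, 5, 7, 8, 10, 16, 19, 22, 25, 28}, so |A + A| = 30. Thus K = 30/8 = 15/4. For comparison, the minimum possible |A + A| over all 8-element sets is 2·8 − 1 = 15 (so min K = 15/8), attained only by arithmetic progressions.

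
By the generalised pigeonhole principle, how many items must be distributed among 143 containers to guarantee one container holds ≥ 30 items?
n = (30 − 1)·143 + 1 = 4148

By the generalised pigeonhole principle, to guarantee some box contains ≥ r objects we need more than (r − 1) · k objects total. Threshold: n = (r − 1) · k + 1. With r = 30 and k = 143: n = 29 · 143 + 1 = 4147 + 1 = 4148. For n = 4147 = 29 · 143, we can put exactly 29 objects in every box, avoiding 30 in any single one — so 4148 is tight.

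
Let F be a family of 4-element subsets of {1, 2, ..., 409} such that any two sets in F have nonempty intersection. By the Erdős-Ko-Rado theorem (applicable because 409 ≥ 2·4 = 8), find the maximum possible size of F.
max |F| = C(408, 3) = 11236456

Erdős-Ko-Rado (1961): when n ≥ 2k, max |F| = C(n−1, k−1). The bound is attained by the star {A : i ∈ A} for any fixed i ∈ [n]. Here C(409−1, 4−1) = C(408, 3) = 11236456.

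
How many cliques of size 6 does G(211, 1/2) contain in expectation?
E[# K_6] = C(211, 6) · (1/2)^C(6, 2) = 114081819852 / 2^15 = 28520454963/8192 ≈ 3481500.849976

For each 6-subset S of vertices (there are C(211, 6) = 114081819852 such S), let X_S = 1 if S induces a K_6 (all C(6, 2) = 15 edges present). Then P(X_S = 1) = (1/2)^15 = 1/32768. By linearity of expectation, E[# K_6] = C(211, 6) · (1/2)^15 = 114081819852 / 32768 = 28520454963/8192 ≈ 3481500.849976.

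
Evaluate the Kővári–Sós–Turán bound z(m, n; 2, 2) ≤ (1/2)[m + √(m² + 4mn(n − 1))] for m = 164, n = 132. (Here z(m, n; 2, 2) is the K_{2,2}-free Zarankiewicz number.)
z(164, 132; 2, 2) ≤ (1/2)[164 + √(164² + 4·164·132·131)] = (1/2)[164 + √11370448] = 1768.0047

Kővári–Sós–Turán: let r_1, ..., r_164 be the row sums and z = Σ r_i the total number of 1s. Each pair of columns can share at most one row with both entries 1 (else a 2×2 all-ones block appears), so Σ_i C(r_i, 2) ≤ C(132, 2) = 8646. By convexity Σ_i C(r_i, 2) ≥ 164·C(z/164, 2) = z(z − 164)/(2·164), giving z² − 164z − 164·132·131 ≤ 0 and hence z ≤ (1/2)[164 + √(26896 + 4·2835888)] = (1/2)[164 + √11370448] ≈ (1/2)(164 + 3372.0095) = 1768.0047.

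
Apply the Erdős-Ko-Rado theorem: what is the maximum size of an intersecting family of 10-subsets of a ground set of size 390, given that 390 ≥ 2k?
max |F| = C(389, 9) = 512030262907323952

Erdős-Ko-Rado (1961): when n ≥ 2k, max |F| = C(n−1, k−1). The bound is attained by the star {A : i ∈ A} for any fixed i ∈ [n]. Here C(390−1, 10−1) = C(389, 9) = 512030262907323952.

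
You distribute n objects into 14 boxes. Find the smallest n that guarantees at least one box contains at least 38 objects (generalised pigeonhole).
n = (38 − 1)·14 + 1 = 519

By the generalised pigeonhole principle, to guarantee some box contains ≥ r objects we need more than (r − 1) · k objects total. Threshold: n = (r − 1) · k + 1. With r = 38 and k = 14: n = 37 · 14 + 1 = 518 + 1 = 519. For n = 518 = 37 · 14, we can put exactly 37 objects in every box, avoiding 38 in any single one — so 519 is tight.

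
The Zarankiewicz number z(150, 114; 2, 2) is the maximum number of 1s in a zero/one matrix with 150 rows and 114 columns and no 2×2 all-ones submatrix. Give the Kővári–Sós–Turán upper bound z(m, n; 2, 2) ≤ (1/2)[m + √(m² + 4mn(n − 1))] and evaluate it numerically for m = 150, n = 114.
z(150, 114; 2, 2) ≤ (1/2)[150 + √(150² + 4·150·114·113)] = (1/2)[150 + √7751700] = 1467.0937

Kővári–Sós–Turán: let r_1, ..., r_150 be the row sums and z = Σ r_i the total number of 1s. Each pair of columns can share at most one row with both entries 1 (else a 2×2 all-ones block appears), so Σ_i C(r_i, 2) ≤ C(114, 2) = 6441. By convexity Σ_i C(r_i, 2) ≥ 150·C(z/150, 2) = z(z − 150)/(2·150), giving z² − 150z − 150·114·113 ≤ 0 and hence z ≤ (1/2)[150 + √(22500 + 4·1932300)] = (1/2)[150 + √7751700] ≈ (1/2)(150 + 2784.1875) = 1467.0937.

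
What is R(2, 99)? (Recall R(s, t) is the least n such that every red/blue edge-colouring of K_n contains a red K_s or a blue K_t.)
R(2, 99) = 99

R(2, k) = k for all k ≥ 2: in a 2-colouring of K_k, either some edge is red (a red K_2) or all edges are blue (a blue K_k). And K_{98} coloured all-blue has no blue K_99, so R(2, 99) > 98. Hence R(2, 99) = 99.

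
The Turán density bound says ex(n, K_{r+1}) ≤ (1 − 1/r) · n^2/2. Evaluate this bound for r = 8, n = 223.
Turán density bound = (7/8) · 223^2/2 = 348103/16 ≈ 21756.4375

Turán's theorem: ex(n, K_{r+1}) is achieved by the complete r-partite Turán graph T(n, r) with parts as balanced as possible, and is at most (1 − 1/r) · n^2/2. For r = 8, n = 223: the density bound is (7/8) · 49729/2 = 348103/16 ≈ 21756.4375. The integer-valued extremum is e(T(223, 8)) = 21756, which is strictly less than the density bound 348103/16 since 8 ∤ 223 (the parts of T(223, 8) cannot all be equal).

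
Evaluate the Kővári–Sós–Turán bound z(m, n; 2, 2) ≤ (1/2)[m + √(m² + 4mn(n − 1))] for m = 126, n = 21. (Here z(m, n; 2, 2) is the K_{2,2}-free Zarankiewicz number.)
z(126, 21; 2, 2) ≤ (1/2)[126 + √(126² + 4·126·21·20)] = (1/2)[126 + √227556] = 301.5142

Kővári–Sós–Turán: let r_1, ..., r_126 be the row sums and z = Σ r_i the total number of 1s. Each pair of columns can share at most one row with both entries 1 (else a 2×2 all-ones block appears), so Σ_i C(r_i, 2) ≤ C(21, 2) = 210. By convexity Σ_i C(r_i, 2) ≥ 126·C(z/126, 2) = z(z − 126)/(2·126), giving z² − 126z − 126·21·20 ≤ 0 and hence z ≤ (1/2)[126 + √(15876 + 4·52920)] = (1/2)[126 + √227556] ≈ (1/2)(126 + 477.0283) = 301.5142.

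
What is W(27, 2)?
W(27, 2) = 27 + 1 = 28

A 2-term AP is any pair of integers, so a monochromatic 2-AP exists iff some colour is used at least twice. With 27 colours, the colouring i ↦ i on {1, ..., 27} uses each colour once, avoiding any monochromatic pair, so W(27, 2) > 27. For {1, ..., 28}, pigeonhole forces two integers of the same colour, which form a monochromatic 2-AP. Hence W(27, 2) = 28.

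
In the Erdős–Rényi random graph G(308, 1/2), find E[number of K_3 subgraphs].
E[# K_3] = C(308, 3) · (1/2)^C(3, 2) = 4822356 / 2^3 = 1205589/2 = 602794.5

For each 3-subset S of vertices (there are C(308, 3) = 4822356 such S), let X_S = 1 if S induces a K_3 (all C(3, 2) = 3 edges present). Then P(X_S = 1) = (1/2)^3 = 1/8. By linearity of expectation, E[# K_3] = C(308, 3) · (1/2)^3 = 4822356 / 8 = 1205589/2 = 602794.5.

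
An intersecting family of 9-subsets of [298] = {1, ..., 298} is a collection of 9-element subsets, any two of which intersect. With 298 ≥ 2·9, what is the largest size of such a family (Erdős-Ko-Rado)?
max |F| = C(297, 8) = 1365332543512245

Erdős-Ko-Rado (1961): when n ≥ 2k, max |F| = C(n−1, k−1). The bound is attained by the star {A : i ∈ A} for any fixed i ∈ [n]. Here C(298−1, 9−1) = C(297, 8) = 1365332543512245.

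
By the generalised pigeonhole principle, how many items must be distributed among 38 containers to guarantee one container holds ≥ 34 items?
n = (34 − 1)·38 + 1 = 1255

By the generalised pigeonhole principle, to guarantee some box contains ≥ r objects we need more than (r − 1) · k objects total. Threshold: n = (r − 1) · k + 1. With r = 34 and k = 38: n = 33 · 38 + 1 = 1254 + 1 = 1255. For n = 1254 = 33 · 38, we can put exactly 33 objects in every box, avoiding 34 in any single one — so 1255 is tight.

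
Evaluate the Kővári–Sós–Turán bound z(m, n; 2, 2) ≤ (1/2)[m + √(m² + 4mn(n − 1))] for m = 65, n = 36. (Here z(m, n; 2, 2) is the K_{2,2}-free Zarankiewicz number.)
z(65, 36; 2, 2) ≤ (1/2)[65 + √(65² + 4·65·36·35)] = (1/2)[65 + √331825] = 320.5213

Kővári–Sós–Turán: let r_1, ..., r_65 be the row sums and z = Σ r_i the total number of 1s. Each pair of columns can share at most one row with both entries 1 (else a 2×2 all-ones block appears), so Σ_i C(r_i, 2) ≤ C(36, 2) = 630. By convexity Σ_i C(r_i, 2) ≥ 65·C(z/65, 2) = z(z − 65)/(2·65), giving z² − 65z − 65·36·35 ≤ 0 and hence z ≤ (1/2)[65 + √(4225 + 4·81900)] = (1/2)[65 + √331825] ≈ (1/2)(65 + 576.0425) = 320.5213.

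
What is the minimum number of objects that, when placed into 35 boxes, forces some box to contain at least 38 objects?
n = (38 − 1)·35 + 1 = 1296

By the generalised pigeonhole principle, to guarantee some box contains ≥ r objects we need more than (r − 1) · k objects total. Threshold: n = (r − 1) · k + 1. With r = 38 and k = 35: n = 37 · 35 + 1 = 1295 + 1 = 1296. For n = 1295 = 37 · 35, we can put exactly 37 objects in every box, avoiding 38 in any single one — so 1296 is tight.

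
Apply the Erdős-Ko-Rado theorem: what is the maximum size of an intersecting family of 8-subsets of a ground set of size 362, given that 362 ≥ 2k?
max |F| = C(361, 7) = 149521349668980

The Erdős-Ko-Rado theorem states: for n ≥ 2k, an intersecting family of k-subsets of an n-element set has size at most C(n − 1, k − 1), with equality for 'star' families {A ⊆ [n] : |A| = k, i ∈ A} (fix an element i). For n = 362, k = 8: C(361, 7) = 149521349668980.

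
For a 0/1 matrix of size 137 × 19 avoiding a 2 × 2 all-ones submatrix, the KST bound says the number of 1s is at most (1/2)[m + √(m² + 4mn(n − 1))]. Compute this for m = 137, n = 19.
z(137, 19; 2, 2) ≤ (1/2)[137 + √(137² + 4·137·19·18)] = (1/2)[137 + √206185] = 295.538

Kővári–Sós–Turán: let r_1, ..., r_137 be the row sums and z = Σ r_i the total number of 1s. Each pair of columns can share at most one row with both entries 1 (else a 2×2 all-ones block appears), so Σ_i C(r_i, 2) ≤ C(19, 2) = 171. By convexity Σ_i C(r_i, 2) ≥ 137·C(z/137, 2) = z(z − 137)/(2·137), giving z² − 137z − 137·19·18 ≤ 0 and hence z ≤ (1/2)[137 + √(18769 + 4·46854)] = (1/2)[137 + √206185] ≈ (1/2)(137 + 454.076) = 295.538.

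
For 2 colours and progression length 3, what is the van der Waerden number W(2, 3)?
W(2, 3) = 9

Lower bound: the 2-colouring RRBBRRBB of {1, ..., 8} (R at positions {1, 2, 5, 6}, B at {3, 4, 7, 8}) contains no monochromatic 3-term AP, so W(2, 3) > 8. Upper bound: a case analysis on any 2-colouring of {1, ..., 9} forces such an AP. Hence W(2, 3) = 9.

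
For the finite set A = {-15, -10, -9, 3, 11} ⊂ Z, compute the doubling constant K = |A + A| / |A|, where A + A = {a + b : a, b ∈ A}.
K = |A + A| / |A| = 15/5 = 3

Enumerate A + A = {a + b : a, b ∈ A}. With |A| = 5, there are |A|^2 = 25 ordered sum pairs; collecting distinct values, A + A = {-30, -25, -24, -20, -19, -18, -12, -7, -6, -4, 1, 2, 6, 14, 22}, so |A + A| = 15. Thus K = 15/5 = 3. For comparison, the minimum possible |A + A| over all 5-element sets is 2·5 − 1 = 9 (so min K = 9/5), attained only by arithmetic progressions.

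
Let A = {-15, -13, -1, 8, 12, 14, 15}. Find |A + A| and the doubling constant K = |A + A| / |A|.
K = |A + A| / |A| = 27/7

Enumerate A + A = {a + b : a, b ∈ A}. With |A| = 7, there are |A|^2 = 49 ordered sum pairs; collecting distinct values, A + A = {-30, -28, -26, -16, -14, -7, -5, -3, -2, -1, 0, 1, 2, 7, 11, 13, 14, 16, 20, 22, 23, 24, 26, 27, 28, 29, 30}, so |A + A| = 27. Thus K = 27/7. For comparison, the minimum possible |A + A| over all 7-element sets is 2·7 − 1 = 13 (so min K = 13/7), attained only by arithmetic progressions.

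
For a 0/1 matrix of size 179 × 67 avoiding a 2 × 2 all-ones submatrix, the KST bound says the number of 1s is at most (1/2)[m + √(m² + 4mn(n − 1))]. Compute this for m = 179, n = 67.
z(179, 67; 2, 2) ≤ (1/2)[179 + √(179² + 4·179·67·66)] = (1/2)[179 + √3198193] = 983.6746

Kővári–Sós–Turán: let r_1, ..., r_179 be the row sums and z = Σ r_i the total number of 1s. Each pair of columns can share at most one row with both entries 1 (else a 2×2 all-ones block appears), so Σ_i C(r_i, 2) ≤ C(67, 2) = 2211. By convexity Σ_i C(r_i, 2) ≥ 179·C(z/179, 2) = z(z − 179)/(2·179), giving z² − 179z − 179·67·66 ≤ 0 and hence z ≤ (1/2)[179 + √(32041 + 4·791538)] = (1/2)[179 + √3198193] ≈ (1/2)(179 + 1788.3492) = 983.6746.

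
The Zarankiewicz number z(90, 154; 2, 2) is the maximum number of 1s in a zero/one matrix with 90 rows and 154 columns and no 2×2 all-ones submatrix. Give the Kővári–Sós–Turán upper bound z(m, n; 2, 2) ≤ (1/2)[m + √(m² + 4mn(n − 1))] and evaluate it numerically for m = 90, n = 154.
z(90, 154; 2, 2) ≤ (1/2)[90 + √(90² + 4·90·154·153)] = (1/2)[90 + √8490420] = 1501.9163

Kővári–Sós–Turán: let r_1, ..., r_90 be the row sums and z = Σ r_i the total number of 1s. Each pair of columns can share at most one row with both entries 1 (else a 2×2 all-ones block appears), so Σ_i C(r_i, 2) ≤ C(154, 2) = 11781. By convexity Σ_i C(r_i, 2) ≥ 90·C(z/90, 2) = z(z − 90)/(2·90), giving z² − 90z − 90·154·153 ≤ 0 and hence z ≤ (1/2)[90 + √(8100 + 4·2120580)] = (1/2)[90 + √8490420] ≈ (1/2)(90 + 2913.8325) = 1501.9163.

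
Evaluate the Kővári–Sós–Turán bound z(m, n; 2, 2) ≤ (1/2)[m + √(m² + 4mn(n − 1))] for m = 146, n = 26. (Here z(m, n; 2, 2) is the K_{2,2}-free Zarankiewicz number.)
z(146, 26; 2, 2) ≤ (1/2)[146 + √(146² + 4·146·26·25)] = (1/2)[146 + √400916] = 389.5896

Kővári–Sós–Turán: let r_1, ..., r_146 be the row sums and z = Σ r_i the total number of 1s. Each pair of columns can share at most one row with both entries 1 (else a 2×2 all-ones block appears), so Σ_i C(r_i, 2) ≤ C(26, 2) = 325. By convexity Σ_i C(r_i, 2) ≥ 146·C(z/146, 2) = z(z − 146)/(2·146), giving z² − 146z − 146·26·25 ≤ 0 and hence z ≤ (1/2)[146 + √(21316 + 4·94900)] = (1/2)[146 + √400916] ≈ (1/2)(146 + 633.1793) = 389.5896.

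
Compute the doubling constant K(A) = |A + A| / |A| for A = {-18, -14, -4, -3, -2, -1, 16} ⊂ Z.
K = |A + A| / |A| = 24/7

Enumerate A + A = {a + b : a, b ∈ A}. With |A| = 7, there are |A|^2 = 49 ordered sum pairs; collecting distinct values, A + A = {-36, -32, -28, -22, -21, -20, -19, -18, -17, -16, -15, -8, -7, -6, -5, -4, -3, -2, 2, 12, 13, 14, 15, 32}, so |A + A| = 24. Thus K = 24/7. For comparison, the minimum possible |A + A| over all 7-element sets is 2·7 − 1 = 13 (so min K = 13/7), attained only by arithmetic progressions.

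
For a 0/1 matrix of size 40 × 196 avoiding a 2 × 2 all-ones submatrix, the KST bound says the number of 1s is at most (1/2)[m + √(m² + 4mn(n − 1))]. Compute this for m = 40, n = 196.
z(40, 196; 2, 2) ≤ (1/2)[40 + √(40² + 4·40·196·195)] = (1/2)[40 + √6116800] = 1256.6083

Kővári–Sós–Turán: let r_1, ..., r_40 be the row sums and z = Σ r_i the total number of 1s. Each pair of columns can share at most one row with both entries 1 (else a 2×2 all-ones block appears), so Σ_i C(r_i, 2) ≤ C(196, 2) = 19110. By convexity Σ_i C(r_i, 2) ≥ 40·C(z/40, 2) = z(z − 40)/(2·40), giving z² − 40z − 40·196·195 ≤ 0 and hence z ≤ (1/2)[40 + √(1600 + 4·1528800)] = (1/2)[40 + √6116800] ≈ (1/2)(40 + 2473.2165) = 1256.6083.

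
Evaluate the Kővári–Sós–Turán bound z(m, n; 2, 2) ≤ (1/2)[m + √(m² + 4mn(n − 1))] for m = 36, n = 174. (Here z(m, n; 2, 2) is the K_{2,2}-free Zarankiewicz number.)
z(36, 174; 2, 2) ≤ (1/2)[36 + √(36² + 4·36·174·173)] = (1/2)[36 + √4335984] = 1059.1513

Kővári–Sós–Turán: let r_1, ..., r_36 be the row sums and z = Σ r_i the total number of 1s. Each pair of columns can share at most one row with both entries 1 (else a 2×2 all-ones block appears), so Σ_i C(r_i, 2) ≤ C(174, 2) = 15051. By convexity Σ_i C(r_i, 2) ≥ 36·C(z/36, 2) = z(z − 36)/(2·36), giving z² − 36z − 36·174·173 ≤ 0 and hence z ≤ (1/2)[36 + √(1296 + 4·1083672)] = (1/2)[36 + √4335984] ≈ (1/2)(36 + 2082.3026) = 1059.1513.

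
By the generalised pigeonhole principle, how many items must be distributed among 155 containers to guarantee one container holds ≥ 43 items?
n = (43 − 1)·155 + 1 = 6511

By the generalised pigeonhole principle, to guarantee some box contains ≥ r objects we need more than (r − 1) · k objects total. Threshold: n = (r − 1) · k + 1. With r = 43 and k = 155: n = 42 · 155 + 1 = 6510 + 1 = 6511. For n = 6510 = 42 · 155, we can put exactly 42 objects in every box, avoiding 43 in any single one — so 6511 is tight.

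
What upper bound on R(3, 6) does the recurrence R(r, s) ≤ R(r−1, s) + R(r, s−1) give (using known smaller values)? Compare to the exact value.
R(3, 6) ≤ R(2, 6) + R(3, 5) = 6 + 14 = 20; exact value R(3, 6) = 18.

The Erdős–Szekeres recurrence R(r, s) ≤ R(r−1, s) + R(r, s−1) applied to (r, s) = (3, 6) gives
  R(3, 6) ≤ R(2, 6) + R(3, 5) = 6 + 14 = 20.
(Recall R(2, k) = k and R is symmetric.) The recurrence is not tight here (it gives 20, but the exact value is R(3, 6) = 18); the tight upper bound requires a sharper argument than the simple recurrence, combined with a lower-bound construction on K_{17}.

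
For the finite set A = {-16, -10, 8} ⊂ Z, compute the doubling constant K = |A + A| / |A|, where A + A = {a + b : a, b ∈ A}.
K = |A + A| / |A| = 6/3 = 2

Enumerate A + A = {a + b : a, b ∈ A}. With |A| = 3, there are |A|^2 = 9 ordered sum pairs; collecting distinct values, A + A = {-32, -26, -20, -8, -2, 16}, so |A + A| = 6. Thus K = 6/3 = 2. For comparison, the minimum possible |A + A| over all 3-element sets is 2·3 − 1 = 5 (so min K = 5/3), attained only by arithmetic progressions.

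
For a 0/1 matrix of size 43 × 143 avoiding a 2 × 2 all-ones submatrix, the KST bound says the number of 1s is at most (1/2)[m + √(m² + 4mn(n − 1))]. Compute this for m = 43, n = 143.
z(43, 143; 2, 2) ≤ (1/2)[43 + √(43² + 4·43·143·142)] = (1/2)[43 + √3494481] = 956.1765

Kővári–Sós–Turán: let r_1, ..., r_43 be the row sums and z = Σ r_i the total number of 1s. Each pair of columns can share at most one row with both entries 1 (else a 2×2 all-ones block appears), so Σ_i C(r_i, 2) ≤ C(143, 2) = 10153. By convexity Σ_i C(r_i, 2) ≥ 43·C(z/43, 2) = z(z − 43)/(2·43), giving z² − 43z − 43·143·142 ≤ 0 and hence z ≤ (1/2)[43 + √(1849 + 4·873158)] = (1/2)[43 + √3494481] ≈ (1/2)(43 + 1869.3531) = 956.1765.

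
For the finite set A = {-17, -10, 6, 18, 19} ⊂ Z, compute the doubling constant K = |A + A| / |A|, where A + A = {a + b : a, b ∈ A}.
K = |A + A| / |A| = 15/5 = 3

Enumerate A + A = {a + b : a, b ∈ A}. With |A| = 5, there are |A|^2 = 25 ordered sum pairs; collecting distinct values, A + A = {-34, -27, -20, -11, -4, 1, 2, 8, 9, 12, 24, 25, 36, 37, 38}, so |A + A| = 15. Thus K = 15/5 = 3. For comparison, the minimum possible |A + A| over all 5-element sets is 2·5 − 1 = 9 (so min K = 9/5), attained only by arithmetic progressions.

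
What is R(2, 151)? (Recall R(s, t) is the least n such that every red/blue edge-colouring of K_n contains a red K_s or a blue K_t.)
R(2, 151) = 151

R(2, k) = k for all k ≥ 2: in a 2-colouring of K_k, either some edge is red (a red K_2) or all edges are blue (a blue K_k). And K_{150} coloured all-blue has no blue K_151, so R(2, 151) > 150. Hence R(2, 151) = 151.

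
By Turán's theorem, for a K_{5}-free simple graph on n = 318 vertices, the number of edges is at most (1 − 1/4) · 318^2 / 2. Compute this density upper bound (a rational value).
Turán density bound = (3/4) · 318^2/2 = 75843/2 ≈ 37921.5

Turán's theorem: ex(n, K_{r+1}) is achieved by the complete r-partite Turán graph T(n, r) with parts as balanced as possible, and is at most (1 − 1/r) · n^2/2. For r = 4, n = 318: the density bound is (3/4) · 101124/2 = 75843/2 ≈ 37921.5. The integer-valued extremum is e(T(318, 4)) = 37921, which is strictly less than the density bound 75843/2 since 4 ∤ 318 (the parts of T(318, 4) cannot all be equal).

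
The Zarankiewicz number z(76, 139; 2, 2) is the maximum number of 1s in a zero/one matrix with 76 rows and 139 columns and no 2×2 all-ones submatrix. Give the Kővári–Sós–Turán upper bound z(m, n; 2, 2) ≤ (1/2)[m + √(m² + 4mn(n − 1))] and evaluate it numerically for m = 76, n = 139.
z(76, 139; 2, 2) ≤ (1/2)[76 + √(76² + 4·76·139·138)] = (1/2)[76 + √5837104] = 1246.005

Kővári–Sós–Turán: let r_1, ..., r_76 be the row sums and z = Σ r_i the total number of 1s. Each pair of columns can share at most one row with both entries 1 (else a 2×2 all-ones block appears), so Σ_i C(r_i, 2) ≤ C(139, 2) = 9591. By convexity Σ_i C(r_i, 2) ≥ 76·C(z/76, 2) = z(z − 76)/(2·76), giving z² − 76z − 76·139·138 ≤ 0 and hence z ≤ (1/2)[76 + √(5776 + 4·1457832)] = (1/2)[76 + √5837104] ≈ (1/2)(76 + 2416.0099) = 1246.005.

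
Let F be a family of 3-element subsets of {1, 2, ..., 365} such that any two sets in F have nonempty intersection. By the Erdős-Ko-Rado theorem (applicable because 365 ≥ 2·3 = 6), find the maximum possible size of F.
max |F| = C(364, 2) = 66066

Erdős-Ko-Rado (1961): when n ≥ 2k, max |F| = C(n−1, k−1). The bound is attained by the star {A : i ∈ A} for any fixed i ∈ [n]. Here C(365−1, 3−1) = C(364, 2) = 66066.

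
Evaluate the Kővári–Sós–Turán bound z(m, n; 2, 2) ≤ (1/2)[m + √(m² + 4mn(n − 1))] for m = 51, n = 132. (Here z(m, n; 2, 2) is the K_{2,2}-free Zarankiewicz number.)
z(51, 132; 2, 2) ≤ (1/2)[51 + √(51² + 4·51·132·131)] = (1/2)[51 + √3530169] = 964.9372

Kővári–Sós–Turán: let r_1, ..., r_51 be the row sums and z = Σ r_i the total number of 1s. Each pair of columns can share at most one row with both entries 1 (else a 2×2 all-ones block appears), so Σ_i C(r_i, 2) ≤ C(132, 2) = 8646. By convexity Σ_i C(r_i, 2) ≥ 51·C(z/51, 2) = z(z − 51)/(2·51), giving z² − 51z − 51·132·131 ≤ 0 and hence z ≤ (1/2)[51 + √(2601 + 4·881892)] = (1/2)[51 + √3530169] ≈ (1/2)(51 + 1878.8744) = 964.9372.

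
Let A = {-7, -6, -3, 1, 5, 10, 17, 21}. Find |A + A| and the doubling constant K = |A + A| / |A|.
K = |A + A| / |A| = 27/8

Enumerate A + A = {a + b : a, b ∈ A}. With |A| = 8, there are |A|^2 = 64 ordered sum pairs; collecting distinct values, A + A = {-14, -13, -12, -10, -9, -6, -5, -2, -1, 2, 3, 4, 6, 7, 10, 11, 14, 15, 18, 20, 22, 26, 27, 31, 34, 38, 42}, so |A + A| = 27. Thus K = 27/8. For comparison, the minimum possible |A + A| over all 8-element sets is 2·8 − 1 = 15 (so min K = 15/8), attained only by arithmetic progressions.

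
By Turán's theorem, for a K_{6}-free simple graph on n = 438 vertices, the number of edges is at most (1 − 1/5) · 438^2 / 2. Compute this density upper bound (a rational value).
Turán density bound = (4/5) · 438^2/2 = 383688/5 ≈ 76737.6

Turán's theorem: ex(n, K_{r+1}) is achieved by the complete r-partite Turán graph T(n, r) with parts as balanced as possible, and is at most (1 − 1/r) · n^2/2. For r = 5, n = 438: the density bound is (4/5) · 191844/2 = 383688/5 ≈ 76737.6. The integer-valued extremum is e(T(438, 5)) = 76737, which is strictly less than the density bound 383688/5 since 5 ∤ 438 (the parts of T(438, 5) cannot all be equal).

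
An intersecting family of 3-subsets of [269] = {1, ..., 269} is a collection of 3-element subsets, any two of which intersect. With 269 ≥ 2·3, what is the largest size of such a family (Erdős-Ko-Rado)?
max |F| = C(268, 2) = 35778

Erdős-Ko-Rado (1961): when n ≥ 2k, max |F| = C(n−1, k−1). The bound is attained by the star {A : i ∈ A} for any fixed i ∈ [n]. Here C(269−1, 3−1) = C(268, 2) = 35778.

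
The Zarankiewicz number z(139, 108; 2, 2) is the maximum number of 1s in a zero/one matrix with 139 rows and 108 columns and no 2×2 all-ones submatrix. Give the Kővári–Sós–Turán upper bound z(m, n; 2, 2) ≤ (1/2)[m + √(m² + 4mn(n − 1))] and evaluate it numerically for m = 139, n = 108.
z(139, 108; 2, 2) ≤ (1/2)[139 + √(139² + 4·139·108·107)] = (1/2)[139 + √6444457] = 1338.7968

Kővári–Sós–Turán: let r_1, ..., r_139 be the row sums and z = Σ r_i the total number of 1s. Each pair of columns can share at most one row with both entries 1 (else a 2×2 all-ones block appears), so Σ_i C(r_i, 2) ≤ C(108, 2) = 5778. By convexity Σ_i C(r_i, 2) ≥ 139·C(z/139, 2) = z(z − 139)/(2·139), giving z² − 139z − 139·108·107 ≤ 0 and hence z ≤ (1/2)[139 + √(19321 + 4·1606284)] = (1/2)[139 + √6444457] ≈ (1/2)(139 + 2538.5935) = 1338.7968.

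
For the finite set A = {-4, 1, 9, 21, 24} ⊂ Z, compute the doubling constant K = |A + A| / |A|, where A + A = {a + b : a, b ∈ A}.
K = |A + A| / |A| = 15/5 = 3

Enumerate A + A = {a + b : a, b ∈ A}. With |A| = 5, there are |A|^2 = 25 ordered sum pairs; collecting distinct values, A + A = {-8, -3, 2, 5, 10, 17, 18, 20, 22, 25, 30, 33, 42, 45, 48}, so |A + A| = 15. Thus K = 15/5 = 3. For comparison, the minimum possible |A + A| over all 5-element sets is 2·5 − 1 = 9 (so min K = 9/5), attained only by arithmetic progressions.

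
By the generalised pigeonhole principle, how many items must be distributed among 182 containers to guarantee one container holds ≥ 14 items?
n = (14 − 1)·182 + 1 = 2367

By the generalised pigeonhole principle, to guarantee some box contains ≥ r objects we need more than (r − 1) · k objects total. Threshold: n = (r − 1) · k + 1. With r = 14 and k = 182: n = 13 · 182 + 1 = 2366 + 1 = 2367. For n = 2366 = 13 · 182, we can put exactly 13 objects in every box, avoiding 14 in any single one — so 2367 is tight.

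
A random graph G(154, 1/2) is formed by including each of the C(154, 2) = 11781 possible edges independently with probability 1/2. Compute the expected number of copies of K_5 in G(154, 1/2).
E[# K_5] = C(154, 5) · (1/2)^C(5, 2) = 675993780 / 2^10 = 168998445/256 ≈ 660150.175781

For each 5-subset S of vertices (there are C(154, 5) = 675993780 such S), let X_S = 1 if S induces a K_5 (all C(5, 2) = 10 edges present). Then P(X_S = 1) = (1/2)^10 = 1/1024. By linearity of expectation, E[# K_5] = C(154, 5) · (1/2)^10 = 675993780 / 1024 = 168998445/256 ≈ 660150.175781.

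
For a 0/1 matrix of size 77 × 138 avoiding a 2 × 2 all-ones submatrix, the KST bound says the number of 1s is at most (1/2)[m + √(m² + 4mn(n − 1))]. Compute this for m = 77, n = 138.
z(77, 138; 2, 2) ≤ (1/2)[77 + √(77² + 4·77·138·137)] = (1/2)[77 + √5828977] = 1245.6637

Kővári–Sós–Turán: let r_1, ..., r_77 be the row sums and z = Σ r_i the total number of 1s. Each pair of columns can share at most one row with both entries 1 (else a 2×2 all-ones block appears), so Σ_i C(r_i, 2) ≤ C(138, 2) = 9453. By convexity Σ_i C(r_i, 2) ≥ 77·C(z/77, 2) = z(z − 77)/(2·77), giving z² − 77z − 77·138·137 ≤ 0 and hence z ≤ (1/2)[77 + √(5929 + 4·1455762)] = (1/2)[77 + √5828977] ≈ (1/2)(77 + 2414.3274) = 1245.6637.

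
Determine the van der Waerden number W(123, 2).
W(123, 2) = 123 + 1 = 124

A 2-term AP is any pair of integers, so a monochromatic 2-AP exists iff some colour is used at least twice. With 123 colours, the colouring i ↦ i on {1, ..., 123} uses each colour once, avoiding any monochromatic pair, so W(123, 2) > 123. For {1, ..., 124}, pigeonhole forces two integers of the same colour, which form a monochromatic 2-AP. Hence W(123, 2) = 124.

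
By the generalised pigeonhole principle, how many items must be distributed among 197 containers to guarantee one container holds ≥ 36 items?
n = (36 − 1)·197 + 1 = 6896

By the generalised pigeonhole principle, to guarantee some box contains ≥ r objects we need more than (r − 1) · k objects total. Threshold: n = (r − 1) · k + 1. With r = 36 and k = 197: n = 35 · 197 + 1 = 6895 + 1 = 6896. For n = 6895 = 35 · 197, we can put exactly 35 objects in every box, avoiding 36 in any single one — so 6896 is tight.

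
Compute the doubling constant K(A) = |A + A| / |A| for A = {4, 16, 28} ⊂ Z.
K = |A + A| / |A| = 5/3

Enumerate A + A = {a + b : a, b ∈ A}. With |A| = 3, there are |A|^2 = 9 ordered sum pairs; collecting distinct values, A + A = {8, 20, 32, 44, 56}, so |A + A| = 5. Thus K = 5/3. Here |A + A| = 2|A| − 1 = 5, the minimum possible — so K = 5/3 is minimal, which holds iff A is an arithmetic progression.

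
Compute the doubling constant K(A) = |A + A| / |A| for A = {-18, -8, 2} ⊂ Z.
K = |A + A| / |A| = 5/3

Enumerate A + A = {a + b : a, b ∈ A}. With |A| = 3, there are |A|^2 = 9 ordered sum pairs; collecting distinct values, A + A = {-36, -26, -16, -6, 4}, so |A + A| = 5. Thus K = 5/3. Here |A + A| = 2|A| − 1 = 5, the minimum possible — so K = 5/3 is minimal, which holds iff A is an arithmetic progression.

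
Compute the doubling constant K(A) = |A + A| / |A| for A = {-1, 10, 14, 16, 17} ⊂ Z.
K = |A + A| / |A| = 15/5 = 3

Enumerate A + A = {a + b : a, b ∈ A}. With |A| = 5, there are |A|^2 = 25 ordered sum pairs; collecting distinct values, A + A = {-2, 9, 13, 15, 16, 20, 24, 26, 27, 28, 30, 31, 32, 33, 34}, so |A + A| = 15. Thus K = 15/5 = 3. For comparison, the minimum possible |A + A| over all 5-element sets is 2·5 − 1 = 9 (so min K = 9/5), attained only by arithmetic progressions.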